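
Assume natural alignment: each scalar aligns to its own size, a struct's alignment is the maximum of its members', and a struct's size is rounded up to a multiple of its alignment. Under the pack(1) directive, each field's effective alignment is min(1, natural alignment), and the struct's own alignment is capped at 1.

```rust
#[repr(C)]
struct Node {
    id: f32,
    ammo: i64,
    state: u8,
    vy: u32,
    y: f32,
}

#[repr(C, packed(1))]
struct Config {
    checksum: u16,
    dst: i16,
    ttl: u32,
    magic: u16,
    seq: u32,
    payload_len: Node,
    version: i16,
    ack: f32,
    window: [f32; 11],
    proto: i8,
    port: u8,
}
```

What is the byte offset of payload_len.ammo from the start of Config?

Node: id at 0 (size 4, align 4) → ends 4; pad 4 to align 8 for ammo; ammo at 8 (size 8, align 8) → ends 16; state at 16 (size 1, align 1) → ends 17; pad 3 to align 4 for vy; vy at 20 (size 4, align 4) → ends 24; y at 24 (size 4, align 4) → ends 28; tail pad 4 to reach multiple of 8; total 32 bytes, alignment 8
checksum at 0 (size 2, align 1) → ends 2
dst at 2 (size 2, align 1) → ends 4
ttl at 4 (size 4, align 1) → ends 8
magic at 8 (size 2, align 1) → ends 10
seq at 10 (size 4, align 1) → ends 14
payload_len at 14 (size 32, align 1) → ends 46
within Node: ammo at 8
14 + 8 = 22

22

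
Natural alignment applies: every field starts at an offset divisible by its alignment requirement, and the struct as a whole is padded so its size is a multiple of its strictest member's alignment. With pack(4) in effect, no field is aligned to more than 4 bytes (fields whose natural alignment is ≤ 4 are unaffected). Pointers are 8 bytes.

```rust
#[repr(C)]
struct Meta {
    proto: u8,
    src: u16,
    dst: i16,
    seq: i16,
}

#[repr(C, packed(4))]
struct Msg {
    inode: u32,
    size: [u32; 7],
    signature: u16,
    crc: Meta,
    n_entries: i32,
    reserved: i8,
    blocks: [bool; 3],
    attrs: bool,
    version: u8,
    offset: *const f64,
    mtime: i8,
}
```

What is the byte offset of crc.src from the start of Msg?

36

Meta: proto at 0 (size 1, align 1) → ends 1; pad 1 to align 2 for src; src at 2 (size 2, align 2) → ends 4; dst at 4 (size 2, align 2) → ends 6; seq at 6 (size 2, align 2) → ends 8; total 8 bytes, alignment 2
inode at 0 (size 4, align 4) → ends 4
size at 4 (size 28, align 4) → ends 32
signature at 32 (size 2, align 2) → ends 34
crc at 34 (size 8, align 2) → ends 42
within Meta: src at 2
34 + 2 = 36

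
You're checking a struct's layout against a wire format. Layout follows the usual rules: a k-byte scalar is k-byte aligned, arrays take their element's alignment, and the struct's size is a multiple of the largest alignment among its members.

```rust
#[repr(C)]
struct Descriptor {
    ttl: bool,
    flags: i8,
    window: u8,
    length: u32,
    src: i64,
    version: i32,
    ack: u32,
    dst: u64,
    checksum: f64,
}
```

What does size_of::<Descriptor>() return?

@0: ttl [1B, align 1] → 1
@1: flags [1B, align 1] → 2
@2: window [1B, align 1] → 3
+1 pad (align 4)
@4: length [4B, align 4] → 8
@8: src [8B, align 8] → 16
@16: version [4B, align 4] → 20
@20: ack [4B, align 4] → 24
@24: dst [8B, align 8] → 32
@32: checksum [8B, align 8] → 40
size 40, align 8

40 bytes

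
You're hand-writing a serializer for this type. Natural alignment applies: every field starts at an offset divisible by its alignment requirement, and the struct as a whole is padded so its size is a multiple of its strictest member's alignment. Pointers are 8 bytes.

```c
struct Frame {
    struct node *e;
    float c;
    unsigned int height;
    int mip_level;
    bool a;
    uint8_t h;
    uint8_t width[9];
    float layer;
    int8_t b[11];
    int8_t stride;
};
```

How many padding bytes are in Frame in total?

e at 0 (size 8, align 8) → ends 8
c at 8 (size 4, align 4) → ends 12
height at 12 (size 4, align 4) → ends 16
mip_level at 16 (size 4, align 4) → ends 20
a at 20 (size 1, align 1) → ends 21
h at 21 (size 1, align 1) → ends 22
width at 22 (size 9, align 1) → ends 31
pad 1 to align 4 for layer
layer at 32 (size 4, align 4) → ends 36
b at 36 (size 11, align 1) → ends 47
stride at 47 (size 1, align 1) → ends 48
total 48 bytes, alignment 8
data bytes 47, size 48 → padding 1

1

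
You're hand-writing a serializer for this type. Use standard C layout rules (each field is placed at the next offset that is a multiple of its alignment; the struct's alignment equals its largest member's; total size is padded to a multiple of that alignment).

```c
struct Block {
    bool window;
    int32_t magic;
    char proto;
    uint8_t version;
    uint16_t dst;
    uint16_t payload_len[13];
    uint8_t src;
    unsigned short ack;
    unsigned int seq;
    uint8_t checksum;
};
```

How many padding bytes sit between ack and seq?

2

0..1  window  (1B, 1-aligned)
1..4  -- padding (3B)
4..8  magic  (4B, 4-aligned)
8..9  proto  (1B, 1-aligned)
9..10  version  (1B, 1-aligned)
10..12  dst  (2B, 2-aligned)
12..38  payload_len  (26B, 2-aligned)
38..39  src  (1B, 1-aligned)
39..40  -- padding (1B)
40..42  ack  (2B, 2-aligned)
42..44  -- padding (2B)
44..48  seq  (4B, 4-aligned)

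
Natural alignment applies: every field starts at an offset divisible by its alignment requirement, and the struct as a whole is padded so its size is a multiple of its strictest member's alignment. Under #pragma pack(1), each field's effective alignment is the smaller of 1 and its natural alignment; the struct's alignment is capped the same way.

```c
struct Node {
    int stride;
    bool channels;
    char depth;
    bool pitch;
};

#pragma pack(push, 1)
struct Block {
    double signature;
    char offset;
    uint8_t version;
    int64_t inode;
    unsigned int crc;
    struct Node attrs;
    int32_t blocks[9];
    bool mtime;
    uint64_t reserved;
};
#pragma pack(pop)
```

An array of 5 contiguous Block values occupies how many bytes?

375

Node: 0..4  stride  (4B, 4-aligned); 4..5  channels  (1B, 1-aligned); 5..6  depth  (1B, 1-aligned); 6..7  pitch  (1B, 1-aligned); 7..8  -- tail padding (1B); sizeof = 8, alignof = 4
0..8  signature  (8B, 1-aligned)
8..9  offset  (1B, 1-aligned)
9..10  version  (1B, 1-aligned)
10..18  inode  (8B, 1-aligned)
18..22  crc  (4B, 1-aligned)
22..30  attrs  (8B, 1-aligned)
30..66  blocks  (36B, 1-aligned)
66..67  mtime  (1B, 1-aligned)
67..75  reserved  (8B, 1-aligned)
sizeof = 75, alignof = 1
array of 5: 5 × 75 = 375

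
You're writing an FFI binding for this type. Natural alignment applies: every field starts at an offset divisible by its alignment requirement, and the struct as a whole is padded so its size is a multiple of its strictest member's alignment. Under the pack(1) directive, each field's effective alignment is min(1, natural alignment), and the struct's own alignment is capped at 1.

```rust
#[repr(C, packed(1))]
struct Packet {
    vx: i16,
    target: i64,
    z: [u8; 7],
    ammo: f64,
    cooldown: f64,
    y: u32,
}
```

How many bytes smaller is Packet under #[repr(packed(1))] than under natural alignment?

11

natural layout:
  vx at 0 (size 2, align 2) → ends 2
  pad 6 to align 8 for target
  target at 8 (size 8, align 8) → ends 16
  z at 16 (size 7, align 1) → ends 23
  pad 1 to align 8 for ammo
  ammo at 24 (size 8, align 8) → ends 32
  cooldown at 32 (size 8, align 8) → ends 40
  y at 40 (size 4, align 4) → ends 44
  tail pad 4 to reach multiple of 8
  total 48 bytes, alignment 8
packed(1) layout:
  vx at 0 (size 2, align 1) → ends 2
  target at 2 (size 8, align 1) → ends 10
  z at 10 (size 7, align 1) → ends 17
  ammo at 17 (size 8, align 1) → ends 25
  cooldown at 25 (size 8, align 1) → ends 33
  y at 33 (size 4, align 1) → ends 37
  total 37 bytes, alignment 1
48 − 37 = 11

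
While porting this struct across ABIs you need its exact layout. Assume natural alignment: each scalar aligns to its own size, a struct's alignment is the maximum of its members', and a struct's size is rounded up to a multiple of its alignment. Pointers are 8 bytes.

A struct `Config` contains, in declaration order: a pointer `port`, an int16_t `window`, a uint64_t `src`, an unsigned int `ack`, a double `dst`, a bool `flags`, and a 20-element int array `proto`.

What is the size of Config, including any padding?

port at 0 (size 8, align 8) → ends 8
window at 8 (size 2, align 2) → ends 10
pad 6 to align 8 for src
src at 16 (size 8, align 8) → ends 24
ack at 24 (size 4, align 4) → ends 28
pad 4 to align 8 for dst
dst at 32 (size 8, align 8) → ends 40
flags at 40 (size 1, align 1) → ends 41
pad 3 to align 4 for proto
proto at 44 (size 80, align 4) → ends 124
tail pad 4 to reach multiple of 8
total 128 bytes, alignment 8

128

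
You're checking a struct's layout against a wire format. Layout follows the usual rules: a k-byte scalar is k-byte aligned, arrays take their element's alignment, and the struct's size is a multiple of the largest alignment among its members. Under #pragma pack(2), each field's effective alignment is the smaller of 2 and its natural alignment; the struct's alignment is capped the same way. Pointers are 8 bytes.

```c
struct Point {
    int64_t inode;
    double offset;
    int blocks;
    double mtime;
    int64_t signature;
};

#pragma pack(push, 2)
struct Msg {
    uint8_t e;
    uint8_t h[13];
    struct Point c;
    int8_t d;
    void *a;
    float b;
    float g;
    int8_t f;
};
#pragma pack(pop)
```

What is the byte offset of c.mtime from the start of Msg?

38

Point: @0: inode [8B, align 8] → 8; @8: offset [8B, align 8] → 16; @16: blocks [4B, align 4] → 20; +4 pad (align 8); @24: mtime [8B, align 8] → 32; @32: signature [8B, align 8] → 40; size 40, align 8
@0: e [1B, align 1] → 1
@1: h [13B, align 1] → 14
@14: c [40B, align 2] → 54
within Point: mtime at 24
14 + 24 = 38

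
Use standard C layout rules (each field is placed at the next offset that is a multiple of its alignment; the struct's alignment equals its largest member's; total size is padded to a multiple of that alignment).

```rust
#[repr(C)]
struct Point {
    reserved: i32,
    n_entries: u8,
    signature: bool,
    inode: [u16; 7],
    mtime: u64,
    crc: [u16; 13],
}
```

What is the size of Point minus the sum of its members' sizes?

reserved at 0 (size 4, align 4) → ends 4
n_entries at 4 (size 1, align 1) → ends 5
signature at 5 (size 1, align 1) → ends 6
inode at 6 (size 14, align 2) → ends 20
pad 4 to align 8 for mtime
mtime at 24 (size 8, align 8) → ends 32
crc at 32 (size 26, align 2) → ends 58
tail pad 6 to reach multiple of 8
total 64 bytes, alignment 8
data bytes 54, size 64 → padding 10

10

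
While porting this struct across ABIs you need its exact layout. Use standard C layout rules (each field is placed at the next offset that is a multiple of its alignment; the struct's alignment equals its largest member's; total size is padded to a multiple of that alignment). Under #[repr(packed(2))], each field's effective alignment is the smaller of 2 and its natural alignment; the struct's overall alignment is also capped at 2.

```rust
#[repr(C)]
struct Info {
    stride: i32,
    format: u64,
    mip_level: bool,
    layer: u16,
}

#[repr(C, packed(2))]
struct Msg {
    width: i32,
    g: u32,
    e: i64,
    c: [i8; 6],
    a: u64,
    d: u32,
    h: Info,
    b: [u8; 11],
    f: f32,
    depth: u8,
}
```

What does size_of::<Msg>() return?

Info: @0: stride [4B, align 4] → 4; +4 pad (align 8); @8: format [8B, align 8] → 16; @16: mip_level [1B, align 1] → 17; +1 pad (align 2); @18: layer [2B, align 2] → 20; +4 tail pad (align 8); size 24, align 8
@0: width [4B, align 2] → 4
@4: g [4B, align 2] → 8
@8: e [8B, align 2] → 16
@16: c [6B, align 1] → 22
@22: a [8B, align 2] → 30
@30: d [4B, align 2] → 34
@34: h [24B, align 2] → 58
@58: b [11B, align 1] → 69
+1 pad (align 2)
@70: f [4B, align 2] → 74
@74: depth [1B, align 1] → 75
+1 tail pad (align 2)
size 76, align 2

76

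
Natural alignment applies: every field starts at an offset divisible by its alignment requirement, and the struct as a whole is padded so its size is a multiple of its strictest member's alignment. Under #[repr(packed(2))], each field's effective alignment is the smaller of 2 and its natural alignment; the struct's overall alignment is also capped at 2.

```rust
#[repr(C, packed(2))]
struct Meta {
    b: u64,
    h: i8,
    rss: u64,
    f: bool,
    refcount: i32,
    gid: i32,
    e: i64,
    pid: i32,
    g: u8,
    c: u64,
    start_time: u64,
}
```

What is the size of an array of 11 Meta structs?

b at 0 (size 8, align 2) → ends 8
h at 8 (size 1, align 1) → ends 9
pad 1 to align 2 for rss
rss at 10 (size 8, align 2) → ends 18
f at 18 (size 1, align 1) → ends 19
pad 1 to align 2 for refcount
refcount at 20 (size 4, align 2) → ends 24
gid at 24 (size 4, align 2) → ends 28
e at 28 (size 8, align 2) → ends 36
pid at 36 (size 4, align 2) → ends 40
g at 40 (size 1, align 1) → ends 41
pad 1 to align 2 for c
c at 42 (size 8, align 2) → ends 50
start_time at 50 (size 8, align 2) → ends 58
total 58 bytes, alignment 2
array of 11: 11 × 58 = 638

638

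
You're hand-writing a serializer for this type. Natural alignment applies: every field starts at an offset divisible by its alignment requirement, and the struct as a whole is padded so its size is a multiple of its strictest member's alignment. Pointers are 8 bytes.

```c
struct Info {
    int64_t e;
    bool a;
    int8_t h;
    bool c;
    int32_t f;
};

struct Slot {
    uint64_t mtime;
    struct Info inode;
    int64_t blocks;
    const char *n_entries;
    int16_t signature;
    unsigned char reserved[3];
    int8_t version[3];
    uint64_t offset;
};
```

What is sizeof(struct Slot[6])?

Info: e at 0 (size 8, align 8) → ends 8; a at 8 (size 1, align 1) → ends 9; h at 9 (size 1, align 1) → ends 10; c at 10 (size 1, align 1) → ends 11; pad 1 to align 4 for f; f at 12 (size 4, align 4) → ends 16; total 16 bytes, alignment 8
mtime at 0 (size 8, align 8) → ends 8
inode at 8 (size 16, align 8) → ends 24
blocks at 24 (size 8, align 8) → ends 32
n_entries at 32 (size 8, align 8) → ends 40
signature at 40 (size 2, align 2) → ends 42
reserved at 42 (size 3, align 1) → ends 45
version at 45 (size 3, align 1) → ends 48
offset at 48 (size 8, align 8) → ends 56
total 56 bytes, alignment 8
array of 6: 6 × 56 = 336

336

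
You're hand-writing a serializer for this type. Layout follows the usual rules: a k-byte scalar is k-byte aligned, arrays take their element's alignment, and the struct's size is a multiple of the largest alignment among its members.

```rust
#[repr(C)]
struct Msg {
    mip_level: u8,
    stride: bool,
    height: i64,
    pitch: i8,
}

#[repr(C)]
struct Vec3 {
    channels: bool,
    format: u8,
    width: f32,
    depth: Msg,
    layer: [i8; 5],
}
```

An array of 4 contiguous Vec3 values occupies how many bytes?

160

Msg: @0: mip_level [1B, align 1] → 1; @1: stride [1B, align 1] → 2; +6 pad (align 8); @8: height [8B, align 8] → 16; @16: pitch [1B, align 1] → 17; +7 tail pad (align 8); size 24, align 8
@0: channels [1B, align 1] → 1
@1: format [1B, align 1] → 2
+2 pad (align 4)
@4: width [4B, align 4] → 8
@8: depth [24B, align 8] → 32
@32: layer [5B, align 1] → 37
+3 tail pad (align 8)
size 40, align 8
array of 4: 4 × 40 = 160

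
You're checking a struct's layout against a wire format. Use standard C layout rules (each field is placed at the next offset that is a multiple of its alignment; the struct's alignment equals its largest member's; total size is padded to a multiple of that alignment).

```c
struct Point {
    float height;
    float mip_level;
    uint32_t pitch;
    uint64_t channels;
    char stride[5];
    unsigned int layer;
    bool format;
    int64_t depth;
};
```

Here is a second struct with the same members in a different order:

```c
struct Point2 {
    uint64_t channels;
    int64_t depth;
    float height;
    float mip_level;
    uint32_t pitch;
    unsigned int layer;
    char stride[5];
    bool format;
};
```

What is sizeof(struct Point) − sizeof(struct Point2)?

8

height at 0 (size 4, align 4) → ends 4
mip_level at 4 (size 4, align 4) → ends 8
pitch at 8 (size 4, align 4) → ends 12
pad 4 to align 8 for channels
channels at 16 (size 8, align 8) → ends 24
stride at 24 (size 5, align 1) → ends 29
pad 3 to align 4 for layer
layer at 32 (size 4, align 4) → ends 36
format at 36 (size 1, align 1) → ends 37
pad 3 to align 8 for depth
depth at 40 (size 8, align 8) → ends 48
total 48 bytes, alignment 8
— Point2 —
channels at 0 (size 8, align 8) → ends 8
depth at 8 (size 8, align 8) → ends 16
height at 16 (size 4, align 4) → ends 20
mip_level at 20 (size 4, align 4) → ends 24
pitch at 24 (size 4, align 4) → ends 28
layer at 28 (size 4, align 4) → ends 32
stride at 32 (size 5, align 1) → ends 37
format at 37 (size 1, align 1) → ends 38
tail pad 2 to reach multiple of 8
total 40 bytes, alignment 8
48 − 40 = 8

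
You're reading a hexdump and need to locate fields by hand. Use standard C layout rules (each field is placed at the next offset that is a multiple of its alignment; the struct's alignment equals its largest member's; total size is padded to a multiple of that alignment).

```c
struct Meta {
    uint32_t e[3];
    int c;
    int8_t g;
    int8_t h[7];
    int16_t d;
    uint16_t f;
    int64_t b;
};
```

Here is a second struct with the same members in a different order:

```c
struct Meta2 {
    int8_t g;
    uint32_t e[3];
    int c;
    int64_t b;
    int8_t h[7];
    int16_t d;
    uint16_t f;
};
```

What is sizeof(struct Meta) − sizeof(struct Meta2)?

-8

e at 0 (size 12, align 4) → ends 12
c at 12 (size 4, align 4) → ends 16
g at 16 (size 1, align 1) → ends 17
h at 17 (size 7, align 1) → ends 24
d at 24 (size 2, align 2) → ends 26
f at 26 (size 2, align 2) → ends 28
pad 4 to align 8 for b
b at 32 (size 8, align 8) → ends 40
total 40 bytes, alignment 8
— Meta2 —
g at 0 (size 1, align 1) → ends 1
pad 3 to align 4 for e
e at 4 (size 12, align 4) → ends 16
c at 16 (size 4, align 4) → ends 20
pad 4 to align 8 for b
b at 24 (size 8, align 8) → ends 32
h at 32 (size 7, align 1) → ends 39
pad 1 to align 2 for d
d at 40 (size 2, align 2) → ends 42
f at 42 (size 2, align 2) → ends 44
tail pad 4 to reach multiple of 8
total 48 bytes, alignment 8
40 − 48 = -8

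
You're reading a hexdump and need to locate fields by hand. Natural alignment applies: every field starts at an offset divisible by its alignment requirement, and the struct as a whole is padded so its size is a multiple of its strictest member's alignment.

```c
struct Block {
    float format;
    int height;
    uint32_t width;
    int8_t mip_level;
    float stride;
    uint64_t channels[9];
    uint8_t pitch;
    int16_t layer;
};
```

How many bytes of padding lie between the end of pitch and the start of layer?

1

format at 0 (size 4, align 4) → ends 4
height at 4 (size 4, align 4) → ends 8
width at 8 (size 4, align 4) → ends 12
mip_level at 12 (size 1, align 1) → ends 13
pad 3 to align 4 for stride
stride at 16 (size 4, align 4) → ends 20
pad 4 to align 8 for channels
channels at 24 (size 72, align 8) → ends 96
pitch at 96 (size 1, align 1) → ends 97
pad 1 to align 2 for layer
layer at 98 (size 2, align 2) → ends 100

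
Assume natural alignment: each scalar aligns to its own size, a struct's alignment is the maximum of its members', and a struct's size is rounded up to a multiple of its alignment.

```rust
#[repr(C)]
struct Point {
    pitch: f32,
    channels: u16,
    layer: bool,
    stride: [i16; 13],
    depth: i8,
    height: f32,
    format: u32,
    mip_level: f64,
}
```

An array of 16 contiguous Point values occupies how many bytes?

896

@0: pitch [4B, align 4] → 4
@4: channels [2B, align 2] → 6
@6: layer [1B, align 1] → 7
+1 pad (align 2)
@8: stride [26B, align 2] → 34
@34: depth [1B, align 1] → 35
+1 pad (align 4)
@36: height [4B, align 4] → 40
@40: format [4B, align 4] → 44
+4 pad (align 8)
@48: mip_level [8B, align 8] → 56
size 56, align 8
array of 16: 16 × 56 = 896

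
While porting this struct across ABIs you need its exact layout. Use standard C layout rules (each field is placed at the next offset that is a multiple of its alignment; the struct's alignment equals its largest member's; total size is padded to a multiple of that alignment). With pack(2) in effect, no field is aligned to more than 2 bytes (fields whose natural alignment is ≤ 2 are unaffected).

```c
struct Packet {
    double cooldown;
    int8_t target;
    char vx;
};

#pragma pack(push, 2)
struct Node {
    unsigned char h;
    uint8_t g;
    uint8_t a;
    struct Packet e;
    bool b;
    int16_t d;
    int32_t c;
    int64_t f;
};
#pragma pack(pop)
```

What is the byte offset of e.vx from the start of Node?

13

Packet: cooldown at 0 (size 8, align 8) → ends 8; target at 8 (size 1, align 1) → ends 9; vx at 9 (size 1, align 1) → ends 10; tail pad 6 to reach multiple of 8; total 16 bytes, alignment 8
h at 0 (size 1, align 1) → ends 1
g at 1 (size 1, align 1) → ends 2
a at 2 (size 1, align 1) → ends 3
pad 1 to align 2 for e
e at 4 (size 16, align 2) → ends 20
within Packet: vx at 9
4 + 9 = 13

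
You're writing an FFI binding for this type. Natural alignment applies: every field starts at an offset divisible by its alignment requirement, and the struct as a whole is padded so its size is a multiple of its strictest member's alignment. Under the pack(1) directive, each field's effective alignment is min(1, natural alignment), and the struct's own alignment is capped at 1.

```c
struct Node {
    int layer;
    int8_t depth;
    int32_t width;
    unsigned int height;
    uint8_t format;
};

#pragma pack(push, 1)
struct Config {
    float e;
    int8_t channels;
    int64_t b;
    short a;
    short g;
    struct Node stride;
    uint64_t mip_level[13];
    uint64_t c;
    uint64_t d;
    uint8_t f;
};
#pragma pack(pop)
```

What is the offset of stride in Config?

Node: 0..4  layer  (4B, 4-aligned); 4..5  depth  (1B, 1-aligned); 5..8  -- padding (3B); 8..12  width  (4B, 4-aligned); 12..16  height  (4B, 4-aligned); 16..17  format  (1B, 1-aligned); 17..20  -- tail padding (3B); sizeof = 20, alignof = 4
0..4  e  (4B, 1-aligned)
4..5  channels  (1B, 1-aligned)
5..13  b  (8B, 1-aligned)
13..15  a  (2B, 1-aligned)
15..17  g  (2B, 1-aligned)
17..37  stride  (20B, 1-aligned)

17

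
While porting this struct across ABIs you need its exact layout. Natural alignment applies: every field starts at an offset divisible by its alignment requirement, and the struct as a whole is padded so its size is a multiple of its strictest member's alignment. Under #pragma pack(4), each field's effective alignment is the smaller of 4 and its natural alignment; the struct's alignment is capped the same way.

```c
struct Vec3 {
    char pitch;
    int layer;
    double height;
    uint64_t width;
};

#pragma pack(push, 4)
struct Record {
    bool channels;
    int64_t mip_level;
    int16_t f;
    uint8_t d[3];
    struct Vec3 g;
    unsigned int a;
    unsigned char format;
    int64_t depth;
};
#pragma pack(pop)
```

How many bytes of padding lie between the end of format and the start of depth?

Vec3: @0: pitch [1B, align 1] → 1; +3 pad (align 4); @4: layer [4B, align 4] → 8; @8: height [8B, align 8] → 16; @16: width [8B, align 8] → 24; size 24, align 8
@0: channels [1B, align 1] → 1
+3 pad (align 4)
@4: mip_level [8B, align 4] → 12
@12: f [2B, align 2] → 14
@14: d [3B, align 1] → 17
+3 pad (align 4)
@20: g [24B, align 4] → 44
@44: a [4B, align 4] → 48
@48: format [1B, align 1] → 49
+3 pad (align 4)
@52: depth [8B, align 4] → 60

3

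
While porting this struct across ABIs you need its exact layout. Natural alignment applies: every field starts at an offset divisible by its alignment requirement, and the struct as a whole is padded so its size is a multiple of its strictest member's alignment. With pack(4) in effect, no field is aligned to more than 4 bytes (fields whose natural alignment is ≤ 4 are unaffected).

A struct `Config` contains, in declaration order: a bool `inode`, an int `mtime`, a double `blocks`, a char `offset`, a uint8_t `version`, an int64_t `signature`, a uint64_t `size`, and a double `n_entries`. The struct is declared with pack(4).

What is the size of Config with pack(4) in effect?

44

inode at 0 (size 1, align 1) → ends 1
pad 3 to align 4 for mtime
mtime at 4 (size 4, align 4) → ends 8
blocks at 8 (size 8, align 4) → ends 16
offset at 16 (size 1, align 1) → ends 17
version at 17 (size 1, align 1) → ends 18
pad 2 to align 4 for signature
signature at 20 (size 8, align 4) → ends 28
size at 28 (size 8, align 4) → ends 36
n_entries at 36 (size 8, align 4) → ends 44
total 44 bytes, alignment 4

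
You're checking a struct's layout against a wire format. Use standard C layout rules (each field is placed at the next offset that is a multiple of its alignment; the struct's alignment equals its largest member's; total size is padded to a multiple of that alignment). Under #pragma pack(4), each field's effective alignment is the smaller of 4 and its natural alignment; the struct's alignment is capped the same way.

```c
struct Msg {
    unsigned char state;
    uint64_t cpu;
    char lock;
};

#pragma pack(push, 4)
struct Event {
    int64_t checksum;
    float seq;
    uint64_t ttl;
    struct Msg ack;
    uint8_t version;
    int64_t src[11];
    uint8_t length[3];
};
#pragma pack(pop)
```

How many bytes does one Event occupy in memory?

Msg: state at 0 (size 1, align 1) → ends 1; pad 7 to align 8 for cpu; cpu at 8 (size 8, align 8) → ends 16; lock at 16 (size 1, align 1) → ends 17; tail pad 7 to reach multiple of 8; total 24 bytes, alignment 8
checksum at 0 (size 8, align 4) → ends 8
seq at 8 (size 4, align 4) → ends 12
ttl at 12 (size 8, align 4) → ends 20
ack at 20 (size 24, align 4) → ends 44
version at 44 (size 1, align 1) → ends 45
pad 3 to align 4 for src
src at 48 (size 88, align 4) → ends 136
length at 136 (size 3, align 1) → ends 139
tail pad 1 to reach multiple of 4
total 140 bytes, alignment 4

140 bytes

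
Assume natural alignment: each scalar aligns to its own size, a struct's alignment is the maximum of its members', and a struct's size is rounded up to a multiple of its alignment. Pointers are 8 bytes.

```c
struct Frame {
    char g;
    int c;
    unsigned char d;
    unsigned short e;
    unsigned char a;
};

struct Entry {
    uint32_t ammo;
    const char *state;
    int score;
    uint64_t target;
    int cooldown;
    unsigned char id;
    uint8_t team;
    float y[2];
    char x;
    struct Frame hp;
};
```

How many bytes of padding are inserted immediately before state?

Frame: g at 0 (size 1, align 1) → ends 1; pad 3 to align 4 for c; c at 4 (size 4, align 4) → ends 8; d at 8 (size 1, align 1) → ends 9; pad 1 to align 2 for e; e at 10 (size 2, align 2) → ends 12; a at 12 (size 1, align 1) → ends 13; tail pad 3 to reach multiple of 4; total 16 bytes, alignment 4
ammo at 0 (size 4, align 4) → ends 4
pad 4 to align 8 for state
state at 8 (size 8, align 8) → ends 16

4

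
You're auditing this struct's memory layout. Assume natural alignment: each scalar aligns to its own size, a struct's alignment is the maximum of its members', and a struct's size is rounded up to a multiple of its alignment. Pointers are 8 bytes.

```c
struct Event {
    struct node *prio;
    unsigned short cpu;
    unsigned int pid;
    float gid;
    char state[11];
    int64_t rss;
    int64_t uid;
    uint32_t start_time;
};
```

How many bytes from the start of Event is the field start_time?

@0: prio [8B, align 8] → 8
@8: cpu [2B, align 2] → 10
+2 pad (align 4)
@12: pid [4B, align 4] → 16
@16: gid [4B, align 4] → 20
@20: state [11B, align 1] → 31
+1 pad (align 8)
@32: rss [8B, align 8] → 40
@40: uid [8B, align 8] → 48
@48: start_time [4B, align 4] → 52

48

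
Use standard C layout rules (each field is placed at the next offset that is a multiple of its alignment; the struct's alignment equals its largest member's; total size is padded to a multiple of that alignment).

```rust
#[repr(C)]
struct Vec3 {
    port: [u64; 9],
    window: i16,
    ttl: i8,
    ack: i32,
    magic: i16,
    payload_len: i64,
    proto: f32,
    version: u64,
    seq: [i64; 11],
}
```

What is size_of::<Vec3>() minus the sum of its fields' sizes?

0..72  port  (72B, 8-aligned)
72..74  window  (2B, 2-aligned)
74..75  ttl  (1B, 1-aligned)
75..76  -- padding (1B)
76..80  ack  (4B, 4-aligned)
80..82  magic  (2B, 2-aligned)
82..88  -- padding (6B)
88..96  payload_len  (8B, 8-aligned)
96..100  proto  (4B, 4-aligned)
100..104  -- padding (4B)
104..112  version  (8B, 8-aligned)
112..200  seq  (88B, 8-aligned)
sizeof = 200, alignof = 8
data bytes 189, size 200 → padding 11

11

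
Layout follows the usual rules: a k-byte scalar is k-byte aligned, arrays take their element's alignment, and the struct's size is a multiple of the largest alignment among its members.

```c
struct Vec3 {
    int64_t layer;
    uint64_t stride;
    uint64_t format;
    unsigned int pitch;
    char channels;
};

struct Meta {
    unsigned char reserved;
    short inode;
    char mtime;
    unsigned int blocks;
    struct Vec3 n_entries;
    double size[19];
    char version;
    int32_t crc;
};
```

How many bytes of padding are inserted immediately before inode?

1

Vec3: layer at 0 (size 8, align 8) → ends 8; stride at 8 (size 8, align 8) → ends 16; format at 16 (size 8, align 8) → ends 24; pitch at 24 (size 4, align 4) → ends 28; channels at 28 (size 1, align 1) → ends 29; tail pad 3 to reach multiple of 8; total 32 bytes, alignment 8
reserved at 0 (size 1, align 1) → ends 1
pad 1 to align 2 for inode
inode at 2 (size 2, align 2) → ends 4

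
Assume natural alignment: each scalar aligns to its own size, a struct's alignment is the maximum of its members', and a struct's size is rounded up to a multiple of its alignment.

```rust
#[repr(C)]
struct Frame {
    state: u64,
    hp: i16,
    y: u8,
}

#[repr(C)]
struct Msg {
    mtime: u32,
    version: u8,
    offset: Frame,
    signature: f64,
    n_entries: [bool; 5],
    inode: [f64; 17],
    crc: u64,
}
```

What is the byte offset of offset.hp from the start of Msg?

16

Frame: @0: state [8B, align 8] → 8; @8: hp [2B, align 2] → 10; @10: y [1B, align 1] → 11; +5 tail pad (align 8); size 16, align 8
@0: mtime [4B, align 4] → 4
@4: version [1B, align 1] → 5
+3 pad (align 8)
@8: offset [16B, align 8] → 24
within Frame: hp at 8
8 + 8 = 16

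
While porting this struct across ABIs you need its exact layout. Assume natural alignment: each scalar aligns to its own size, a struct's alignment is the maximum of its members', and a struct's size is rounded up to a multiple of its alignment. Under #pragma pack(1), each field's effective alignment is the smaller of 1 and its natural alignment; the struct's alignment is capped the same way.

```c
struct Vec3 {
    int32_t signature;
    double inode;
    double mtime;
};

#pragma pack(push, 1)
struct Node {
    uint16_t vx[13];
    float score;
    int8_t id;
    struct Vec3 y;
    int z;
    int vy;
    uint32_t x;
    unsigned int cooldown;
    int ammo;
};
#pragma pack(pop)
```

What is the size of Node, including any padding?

75

Vec3: signature at 0 (size 4, align 4) → ends 4; pad 4 to align 8 for inode; inode at 8 (size 8, align 8) → ends 16; mtime at 16 (size 8, align 8) → ends 24; total 24 bytes, alignment 8
vx at 0 (size 26, align 1) → ends 26
score at 26 (size 4, align 1) → ends 30
id at 30 (size 1, align 1) → ends 31
y at 31 (size 24, align 1) → ends 55
z at 55 (size 4, align 1) → ends 59
vy at 59 (size 4, align 1) → ends 63
x at 63 (size 4, align 1) → ends 67
cooldown at 67 (size 4, align 1) → ends 71
ammo at 71 (size 4, align 1) → ends 75
total 75 bytes, alignment 1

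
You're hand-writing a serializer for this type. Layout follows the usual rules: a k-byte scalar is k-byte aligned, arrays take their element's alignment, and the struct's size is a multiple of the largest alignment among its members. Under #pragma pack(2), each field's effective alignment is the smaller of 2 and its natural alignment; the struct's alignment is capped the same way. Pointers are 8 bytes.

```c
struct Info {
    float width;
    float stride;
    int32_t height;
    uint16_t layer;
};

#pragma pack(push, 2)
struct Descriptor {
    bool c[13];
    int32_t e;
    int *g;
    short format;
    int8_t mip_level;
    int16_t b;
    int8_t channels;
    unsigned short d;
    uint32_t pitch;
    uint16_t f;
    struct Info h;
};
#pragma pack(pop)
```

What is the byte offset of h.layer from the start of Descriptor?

Info: width at 0 (size 4, align 4) → ends 4; stride at 4 (size 4, align 4) → ends 8; height at 8 (size 4, align 4) → ends 12; layer at 12 (size 2, align 2) → ends 14; tail pad 2 to reach multiple of 4; total 16 bytes, alignment 4
c at 0 (size 13, align 1) → ends 13
pad 1 to align 2 for e
e at 14 (size 4, align 2) → ends 18
g at 18 (size 8, align 2) → ends 26
format at 26 (size 2, align 2) → ends 28
mip_level at 28 (size 1, align 1) → ends 29
pad 1 to align 2 for b
b at 30 (size 2, align 2) → ends 32
channels at 32 (size 1, align 1) → ends 33
pad 1 to align 2 for d
d at 34 (size 2, align 2) → ends 36
pitch at 36 (size 4, align 2) → ends 40
f at 40 (size 2, align 2) → ends 42
h at 42 (size 16, align 2) → ends 58
within Info: layer at 12
42 + 12 = 54

54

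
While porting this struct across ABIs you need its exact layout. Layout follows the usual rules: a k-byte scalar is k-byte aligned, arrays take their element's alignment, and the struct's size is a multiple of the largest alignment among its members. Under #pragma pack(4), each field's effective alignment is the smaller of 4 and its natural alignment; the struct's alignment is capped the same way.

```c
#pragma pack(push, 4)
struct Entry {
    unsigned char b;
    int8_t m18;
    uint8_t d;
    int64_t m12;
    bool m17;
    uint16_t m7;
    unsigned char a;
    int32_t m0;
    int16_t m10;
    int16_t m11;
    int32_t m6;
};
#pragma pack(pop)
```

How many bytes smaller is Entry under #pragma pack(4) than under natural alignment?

natural layout:
  b at 0 (size 1, align 1) → ends 1
  m18 at 1 (size 1, align 1) → ends 2
  d at 2 (size 1, align 1) → ends 3
  pad 5 to align 8 for m12
  m12 at 8 (size 8, align 8) → ends 16
  m17 at 16 (size 1, align 1) → ends 17
  pad 1 to align 2 for m7
  m7 at 18 (size 2, align 2) → ends 20
  a at 20 (size 1, align 1) → ends 21
  pad 3 to align 4 for m0
  m0 at 24 (size 4, align 4) → ends 28
  m10 at 28 (size 2, align 2) → ends 30
  m11 at 30 (size 2, align 2) → ends 32
  m6 at 32 (size 4, align 4) → ends 36
  tail pad 4 to reach multiple of 8
  total 40 bytes, alignment 8
packed(4) layout:
  b at 0 (size 1, align 1) → ends 1
  m18 at 1 (size 1, align 1) → ends 2
  d at 2 (size 1, align 1) → ends 3
  pad 1 to align 4 for m12
  m12 at 4 (size 8, align 4) → ends 12
  m17 at 12 (size 1, align 1) → ends 13
  pad 1 to align 2 for m7
  m7 at 14 (size 2, align 2) → ends 16
  a at 16 (size 1, align 1) → ends 17
  pad 3 to align 4 for m0
  m0 at 20 (size 4, align 4) → ends 24
  m10 at 24 (size 2, align 2) → ends 26
  m11 at 26 (size 2, align 2) → ends 28
  m6 at 28 (size 4, align 4) → ends 32
  total 32 bytes, alignment 4
40 − 32 = 8

8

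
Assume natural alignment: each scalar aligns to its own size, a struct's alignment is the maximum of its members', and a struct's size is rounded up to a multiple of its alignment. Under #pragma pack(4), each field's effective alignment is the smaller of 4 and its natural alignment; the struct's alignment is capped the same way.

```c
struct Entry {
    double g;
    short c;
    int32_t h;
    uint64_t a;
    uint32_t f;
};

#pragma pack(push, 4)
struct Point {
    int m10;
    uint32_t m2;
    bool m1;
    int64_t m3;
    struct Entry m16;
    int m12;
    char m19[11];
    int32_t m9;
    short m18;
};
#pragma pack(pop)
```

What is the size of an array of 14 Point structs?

Entry: g at 0 (size 8, align 8) → ends 8; c at 8 (size 2, align 2) → ends 10; pad 2 to align 4 for h; h at 12 (size 4, align 4) → ends 16; a at 16 (size 8, align 8) → ends 24; f at 24 (size 4, align 4) → ends 28; tail pad 4 to reach multiple of 8; total 32 bytes, alignment 8
m10 at 0 (size 4, align 4) → ends 4
m2 at 4 (size 4, align 4) → ends 8
m1 at 8 (size 1, align 1) → ends 9
pad 3 to align 4 for m3
m3 at 12 (size 8, align 4) → ends 20
m16 at 20 (size 32, align 4) → ends 52
m12 at 52 (size 4, align 4) → ends 56
m19 at 56 (size 11, align 1) → ends 67
pad 1 to align 4 for m9
m9 at 68 (size 4, align 4) → ends 72
m18 at 72 (size 2, align 2) → ends 74
tail pad 2 to reach multiple of 4
total 76 bytes, alignment 4
array of 14: 14 × 76 = 1064

1064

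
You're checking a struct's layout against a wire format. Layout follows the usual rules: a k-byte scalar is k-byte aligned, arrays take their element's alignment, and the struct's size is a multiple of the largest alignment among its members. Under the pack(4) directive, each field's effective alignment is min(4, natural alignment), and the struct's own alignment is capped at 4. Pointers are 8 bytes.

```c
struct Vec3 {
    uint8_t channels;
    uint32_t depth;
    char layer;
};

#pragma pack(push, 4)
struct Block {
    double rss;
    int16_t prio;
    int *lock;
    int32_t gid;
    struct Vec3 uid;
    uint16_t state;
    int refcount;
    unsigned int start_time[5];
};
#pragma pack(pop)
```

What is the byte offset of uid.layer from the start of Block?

32

Vec3: channels at 0 (size 1, align 1) → ends 1; pad 3 to align 4 for depth; depth at 4 (size 4, align 4) → ends 8; layer at 8 (size 1, align 1) → ends 9; tail pad 3 to reach multiple of 4; total 12 bytes, alignment 4
rss at 0 (size 8, align 4) → ends 8
prio at 8 (size 2, align 2) → ends 10
pad 2 to align 4 for lock
lock at 12 (size 8, align 4) → ends 20
gid at 20 (size 4, align 4) → ends 24
uid at 24 (size 12, align 4) → ends 36
within Vec3: layer at 8
24 + 8 = 32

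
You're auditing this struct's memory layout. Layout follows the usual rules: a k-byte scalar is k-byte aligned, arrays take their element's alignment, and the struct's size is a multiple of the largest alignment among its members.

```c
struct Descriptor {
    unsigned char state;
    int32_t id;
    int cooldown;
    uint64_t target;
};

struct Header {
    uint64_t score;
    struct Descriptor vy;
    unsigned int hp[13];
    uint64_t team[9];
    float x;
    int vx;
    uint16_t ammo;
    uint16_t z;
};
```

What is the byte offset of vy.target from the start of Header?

Descriptor: @0: state [1B, align 1] → 1; +3 pad (align 4); @4: id [4B, align 4] → 8; @8: cooldown [4B, align 4] → 12; +4 pad (align 8); @16: target [8B, align 8] → 24; size 24, align 8
@0: score [8B, align 8] → 8
@8: vy [24B, align 8] → 32
within Descriptor: target at 16
8 + 16 = 24

24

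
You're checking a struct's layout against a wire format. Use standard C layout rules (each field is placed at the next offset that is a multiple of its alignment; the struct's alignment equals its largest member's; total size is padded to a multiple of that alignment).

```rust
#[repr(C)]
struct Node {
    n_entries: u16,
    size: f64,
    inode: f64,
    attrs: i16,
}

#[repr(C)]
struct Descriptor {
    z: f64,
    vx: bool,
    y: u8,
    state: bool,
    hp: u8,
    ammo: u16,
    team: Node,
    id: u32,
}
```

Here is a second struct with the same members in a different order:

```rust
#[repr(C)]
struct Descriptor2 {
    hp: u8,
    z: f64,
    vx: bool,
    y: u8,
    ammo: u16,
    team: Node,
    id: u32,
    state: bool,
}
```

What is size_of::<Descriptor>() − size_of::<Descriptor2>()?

-8

Node: 0..2  n_entries  (2B, 2-aligned); 2..8  -- padding (6B); 8..16  size  (8B, 8-aligned); 16..24  inode  (8B, 8-aligned); 24..26  attrs  (2B, 2-aligned); 26..32  -- tail padding (6B); sizeof = 32, alignof = 8
0..8  z  (8B, 8-aligned)
8..9  vx  (1B, 1-aligned)
9..10  y  (1B, 1-aligned)
10..11  state  (1B, 1-aligned)
11..12  hp  (1B, 1-aligned)
12..14  ammo  (2B, 2-aligned)
14..16  -- padding (2B)
16..48  team  (32B, 8-aligned)
48..52  id  (4B, 4-aligned)
52..56  -- tail padding (4B)
sizeof = 56, alignof = 8
— Descriptor2 —
0..1  hp  (1B, 1-aligned)
1..8  -- padding (7B)
8..16  z  (8B, 8-aligned)
16..17  vx  (1B, 1-aligned)
17..18  y  (1B, 1-aligned)
18..20  ammo  (2B, 2-aligned)
20..24  -- padding (4B)
24..56  team  (32B, 8-aligned)
56..60  id  (4B, 4-aligned)
60..61  state  (1B, 1-aligned)
61..64  -- tail padding (3B)
sizeof = 64, alignof = 8
56 − 64 = -8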